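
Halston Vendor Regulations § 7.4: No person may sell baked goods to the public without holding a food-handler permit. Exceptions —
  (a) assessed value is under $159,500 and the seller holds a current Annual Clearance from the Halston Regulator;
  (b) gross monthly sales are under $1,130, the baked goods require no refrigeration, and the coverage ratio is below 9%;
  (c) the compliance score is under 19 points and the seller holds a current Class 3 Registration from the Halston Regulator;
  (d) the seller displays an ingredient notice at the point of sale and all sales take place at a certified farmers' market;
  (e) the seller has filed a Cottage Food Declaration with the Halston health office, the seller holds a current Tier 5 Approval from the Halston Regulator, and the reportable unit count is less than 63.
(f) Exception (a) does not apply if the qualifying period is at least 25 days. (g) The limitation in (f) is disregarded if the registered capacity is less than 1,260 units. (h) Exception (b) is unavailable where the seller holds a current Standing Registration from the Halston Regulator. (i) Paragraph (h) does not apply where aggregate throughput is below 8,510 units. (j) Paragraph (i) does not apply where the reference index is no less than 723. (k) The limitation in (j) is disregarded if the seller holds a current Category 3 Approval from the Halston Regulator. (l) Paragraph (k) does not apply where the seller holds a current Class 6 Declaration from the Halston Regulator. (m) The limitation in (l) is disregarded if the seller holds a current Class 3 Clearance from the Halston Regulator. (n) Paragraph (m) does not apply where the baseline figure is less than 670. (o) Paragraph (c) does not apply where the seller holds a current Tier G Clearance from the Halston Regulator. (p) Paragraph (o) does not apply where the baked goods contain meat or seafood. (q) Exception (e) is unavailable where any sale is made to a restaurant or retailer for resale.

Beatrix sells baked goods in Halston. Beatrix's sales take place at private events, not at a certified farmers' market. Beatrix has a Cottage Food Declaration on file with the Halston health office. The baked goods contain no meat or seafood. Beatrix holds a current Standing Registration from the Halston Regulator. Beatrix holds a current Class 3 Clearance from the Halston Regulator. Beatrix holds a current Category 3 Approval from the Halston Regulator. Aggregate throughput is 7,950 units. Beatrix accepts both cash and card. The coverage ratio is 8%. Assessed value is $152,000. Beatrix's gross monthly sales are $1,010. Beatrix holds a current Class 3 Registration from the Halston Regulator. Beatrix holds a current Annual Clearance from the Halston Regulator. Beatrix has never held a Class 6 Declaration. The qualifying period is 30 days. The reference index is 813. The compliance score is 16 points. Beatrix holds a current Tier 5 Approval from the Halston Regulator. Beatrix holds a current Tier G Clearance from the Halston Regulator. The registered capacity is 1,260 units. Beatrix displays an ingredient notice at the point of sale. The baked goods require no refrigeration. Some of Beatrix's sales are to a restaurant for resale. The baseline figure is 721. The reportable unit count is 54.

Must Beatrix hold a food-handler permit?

No — exception (b) applies; Beatrix is not required to hold a food-handler permit.

All of (a)'s requirements are met (assessed value is $152,000, under the $159,500 limit; a current Annual Clearance is held). But: (f) operates against (a): the qualifying period is 30 days, meeting the 25 days threshold. (g), which would lift (f), does not operate here — the registered capacity is 1,260 units, not less than 1,260 units. Exception (a) does not apply.
Exception (b) is satisfied on its face — gross monthly sales are $1,010, under the $1,130 limit; the baked goods are shelf-stable; the coverage ratio is 8%, below the 9% limit. As to paragraphs (h)–(n): (h) applies (a current Standing Registration is held), but is itself disapplied by (i): (i) is triggered — aggregate throughput is 7,950 units, below the 8,510 units limit. (j) applies (the reference index is 813, meeting the 723 threshold), but yields to (k): (k) is engaged — a current Category 3 Approval is held. (l) does not operate here (there is no Class 6 Declaration in force), so (k) stands. Exception (b) stands.
Exception (c): the compliance score is 16 points, under the 19 points limit; a current Class 3 Registration is held — every condition holds. But applying paragraphs (o)–(p): (o) operates against (c): a current Tier G Clearance is held. (p) does not operate here (the baked goods contain no meat or seafood), so (o) stands. So (c) is unavailable.
Exception (d) fails — sales are at private events, not a certified farmers' market.
Exception (e) is satisfied on its face — a Cottage Food Declaration is on file; a current Tier 5 Approval is held; the reportable unit count is 54, less than the 63 limit. Turning to paragraph (q): (q) operates against (e): some sales are to a restaurant for resale. So (e) is unavailable.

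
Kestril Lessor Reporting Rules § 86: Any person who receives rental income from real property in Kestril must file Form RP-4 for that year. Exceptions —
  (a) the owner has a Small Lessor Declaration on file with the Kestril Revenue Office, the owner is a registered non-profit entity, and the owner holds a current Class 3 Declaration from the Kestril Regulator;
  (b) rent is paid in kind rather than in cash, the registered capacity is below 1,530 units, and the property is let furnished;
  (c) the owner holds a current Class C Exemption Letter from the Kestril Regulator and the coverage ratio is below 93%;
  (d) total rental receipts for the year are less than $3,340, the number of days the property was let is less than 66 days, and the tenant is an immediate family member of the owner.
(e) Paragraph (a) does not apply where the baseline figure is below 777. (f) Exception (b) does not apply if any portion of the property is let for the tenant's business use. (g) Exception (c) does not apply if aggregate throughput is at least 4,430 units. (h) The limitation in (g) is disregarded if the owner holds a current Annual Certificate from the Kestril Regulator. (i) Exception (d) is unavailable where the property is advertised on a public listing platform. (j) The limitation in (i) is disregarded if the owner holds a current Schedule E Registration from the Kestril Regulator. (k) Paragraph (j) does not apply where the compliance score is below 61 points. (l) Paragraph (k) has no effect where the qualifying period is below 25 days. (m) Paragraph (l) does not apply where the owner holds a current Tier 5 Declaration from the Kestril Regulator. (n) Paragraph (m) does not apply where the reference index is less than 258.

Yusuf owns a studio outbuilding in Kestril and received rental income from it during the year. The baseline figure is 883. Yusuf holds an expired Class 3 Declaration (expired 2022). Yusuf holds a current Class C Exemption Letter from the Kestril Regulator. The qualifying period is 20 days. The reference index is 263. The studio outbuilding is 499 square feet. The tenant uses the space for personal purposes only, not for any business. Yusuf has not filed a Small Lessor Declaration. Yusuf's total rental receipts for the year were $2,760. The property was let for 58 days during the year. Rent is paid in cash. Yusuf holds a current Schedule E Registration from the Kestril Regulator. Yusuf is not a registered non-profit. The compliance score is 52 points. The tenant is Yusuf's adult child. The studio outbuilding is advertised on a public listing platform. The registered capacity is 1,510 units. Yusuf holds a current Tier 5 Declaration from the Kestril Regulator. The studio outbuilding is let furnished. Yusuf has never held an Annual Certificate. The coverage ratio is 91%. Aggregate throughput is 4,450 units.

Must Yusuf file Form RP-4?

Exception (a) does not apply: no Small Lessor Declaration is on file.
Exception (b) fails — rent is paid in cash.
Exception (c)'s conditions are all satisfied: a current Class C Exemption Letter is held; the coverage ratio is 91%, below the 93% limit. But applying paragraphs (g)–(h): (g) operates against (c): aggregate throughput is 4,450 units, meeting the 4,430 units threshold. (h), which would lift (g), is inapplicable — the Annual Certificate is not current. So (c) is unavailable.
Exception (d): total rental receipts for the year are $2,760, less than the $3,340 limit; the number of days the property was let is 58 days, less than the 66 days limit; the tenant is an immediate family member — every condition holds. However, paragraphs (i)–(n) must be considered: (i) operates against (d): the property is publicly advertised. (j) is triggered (a current Schedule E Registration is held), but is overridden by (k): (k) is engaged — the compliance score is 52 points, below the 61 points limit. (l) is engaged (the qualifying period is 20 days, below the 25 days limit), but is itself disapplied by (m): (m) operates against (l): a current Tier 5 Declaration is held. (n) is inapplicable (the reference index is 263, not less than 258), so (m) stands. So (d) is unavailable.
Every exception is unavailable, so the rule governs.

Yes — Yusuf must file Form RP-4.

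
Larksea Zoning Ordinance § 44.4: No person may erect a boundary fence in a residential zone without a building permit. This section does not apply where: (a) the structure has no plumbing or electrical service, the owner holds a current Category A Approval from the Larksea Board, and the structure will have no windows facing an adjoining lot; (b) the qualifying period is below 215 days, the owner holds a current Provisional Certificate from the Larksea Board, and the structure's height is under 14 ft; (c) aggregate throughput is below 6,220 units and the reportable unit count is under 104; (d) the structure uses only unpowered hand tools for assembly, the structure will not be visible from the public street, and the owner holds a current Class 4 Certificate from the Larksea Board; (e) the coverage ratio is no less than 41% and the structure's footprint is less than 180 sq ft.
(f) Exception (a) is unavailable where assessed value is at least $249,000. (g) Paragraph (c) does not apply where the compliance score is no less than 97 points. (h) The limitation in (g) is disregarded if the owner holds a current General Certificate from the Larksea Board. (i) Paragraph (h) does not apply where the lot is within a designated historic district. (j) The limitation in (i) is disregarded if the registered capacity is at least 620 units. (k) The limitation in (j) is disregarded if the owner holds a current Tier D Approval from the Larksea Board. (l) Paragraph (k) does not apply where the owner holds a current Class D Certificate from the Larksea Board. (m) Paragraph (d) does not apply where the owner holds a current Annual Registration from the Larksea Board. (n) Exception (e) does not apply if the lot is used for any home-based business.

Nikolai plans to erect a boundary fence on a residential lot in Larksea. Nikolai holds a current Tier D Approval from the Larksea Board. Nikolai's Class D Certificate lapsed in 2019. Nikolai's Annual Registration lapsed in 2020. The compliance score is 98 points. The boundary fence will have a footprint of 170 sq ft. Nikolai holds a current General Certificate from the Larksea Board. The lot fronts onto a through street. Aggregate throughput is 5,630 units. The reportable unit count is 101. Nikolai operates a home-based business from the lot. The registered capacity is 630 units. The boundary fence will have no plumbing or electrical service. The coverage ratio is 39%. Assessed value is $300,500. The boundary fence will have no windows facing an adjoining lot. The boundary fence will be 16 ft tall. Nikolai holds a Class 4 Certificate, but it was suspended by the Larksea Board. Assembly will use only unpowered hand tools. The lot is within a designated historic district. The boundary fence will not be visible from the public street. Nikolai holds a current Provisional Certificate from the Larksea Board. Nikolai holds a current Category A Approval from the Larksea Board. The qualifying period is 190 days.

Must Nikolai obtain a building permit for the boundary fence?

Exception (a): there is no plumbing or electrical service; a current Category A Approval is held; no windows face an adjoining lot — every condition holds. But applying paragraph (f): (f) operates against (a): assessed value is $300,500, meeting the $249,000 threshold. Exception (a) does not apply.
Exception (b) requires that the structure's height is under 14 ft; but the structure's height is 16 ft, not under 14 ft, so (b) is unavailable.
Exception (c)'s conditions are all satisfied: aggregate throughput is 5,630 units, below the 6,220 units limit; the reportable unit count is 101, under the 104 limit. But: (g) operates — the compliance score is 98 points, meeting the 97 points threshold. (h) applies (a current General Certificate is held), but is itself disapplied by (i): (i) is engaged — the lot is in a historic district. (j) applies (the registered capacity is 630 units, meeting the 620 units threshold), but is displaced by (k): (k) is triggered — a current Tier D Approval is held. (l) does not operate here (no current Class D Certificate is held), so (k) stands. Exception (c) does not apply.
Exception (d) requires that the owner holds a current Class 4 Certificate from the Larksea Board; but there is no Class 4 Certificate in force, so (d) is unavailable.
Exception (e) does not apply: the coverage ratio is 39%, short of 41%.
Every exception is unavailable, so the rule governs.

Yes — Nikolai must obtain a building permit.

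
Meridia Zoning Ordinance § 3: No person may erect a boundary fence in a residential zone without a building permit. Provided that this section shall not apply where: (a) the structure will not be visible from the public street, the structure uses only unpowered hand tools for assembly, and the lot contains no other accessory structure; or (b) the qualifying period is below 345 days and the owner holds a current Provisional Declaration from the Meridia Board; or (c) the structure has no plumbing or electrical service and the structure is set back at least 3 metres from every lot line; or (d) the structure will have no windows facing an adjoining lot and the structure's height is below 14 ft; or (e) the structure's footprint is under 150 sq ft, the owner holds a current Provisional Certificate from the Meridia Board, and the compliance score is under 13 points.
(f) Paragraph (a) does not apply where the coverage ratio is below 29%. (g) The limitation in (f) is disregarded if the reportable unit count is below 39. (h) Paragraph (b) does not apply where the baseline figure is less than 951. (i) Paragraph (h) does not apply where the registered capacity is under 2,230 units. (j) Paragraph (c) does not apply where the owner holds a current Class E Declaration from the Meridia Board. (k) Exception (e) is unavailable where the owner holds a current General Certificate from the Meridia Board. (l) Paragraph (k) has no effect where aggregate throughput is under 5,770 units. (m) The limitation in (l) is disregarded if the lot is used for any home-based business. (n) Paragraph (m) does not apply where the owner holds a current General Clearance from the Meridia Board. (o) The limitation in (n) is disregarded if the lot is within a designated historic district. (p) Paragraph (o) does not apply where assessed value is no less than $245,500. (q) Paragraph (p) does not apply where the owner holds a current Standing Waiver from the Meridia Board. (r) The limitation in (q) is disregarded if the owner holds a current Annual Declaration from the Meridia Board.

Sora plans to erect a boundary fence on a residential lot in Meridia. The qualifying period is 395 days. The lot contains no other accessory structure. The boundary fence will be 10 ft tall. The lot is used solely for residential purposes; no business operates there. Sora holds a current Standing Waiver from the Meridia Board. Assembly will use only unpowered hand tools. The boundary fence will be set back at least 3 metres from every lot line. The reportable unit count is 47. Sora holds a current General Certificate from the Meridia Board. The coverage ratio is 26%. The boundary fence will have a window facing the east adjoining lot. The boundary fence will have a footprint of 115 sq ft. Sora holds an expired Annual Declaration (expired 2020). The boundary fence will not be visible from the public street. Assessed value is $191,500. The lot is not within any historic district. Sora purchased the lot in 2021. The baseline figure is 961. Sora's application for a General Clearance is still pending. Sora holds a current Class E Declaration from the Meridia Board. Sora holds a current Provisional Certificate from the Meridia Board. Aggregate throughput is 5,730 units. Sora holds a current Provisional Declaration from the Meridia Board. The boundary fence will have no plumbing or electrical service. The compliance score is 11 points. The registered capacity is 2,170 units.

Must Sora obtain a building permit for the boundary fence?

Exception (a)'s conditions are all satisfied: the structure will not be visible from the street; assembly uses only hand tools; the lot has no other accessory structure. Turning to paragraphs (f)–(g): (f) is engaged — the coverage ratio is 26%, below the 29% limit. (g) is inapplicable (the reportable unit count is 47, not below 39), so (f) stands. So (a) is unavailable.
Exception (b) requires that the qualifying period is below 345 days; but the qualifying period is 395 days, not below 345 days, so (b) is unavailable.
All of (c)'s requirements are met (there is no plumbing or electrical service; the setback is at least 3 m on every side). However, paragraph (j) must be considered: (j) operates — a current Class E Declaration is held. Exception (c) does not apply.
Exception (d) fails — a window faces an adjoining lot.
Exception (e) is satisfied on its face — the structure's footprint is 115 sq ft, under the 150 sq ft limit; a current Provisional Certificate is held; the compliance score is 11 points, under the 13 points limit. Applying paragraphs (k)–(r): (k) operates (a current General Certificate is held), but is itself disapplied by (l): (l) is engaged — aggregate throughput is 5,730 units, under the 5,770 units limit. (m) is inapplicable (the lot is solely residential), so (l) stands. Exception (e) stands.

No — exception (e) applies; Sora does not need a building permit.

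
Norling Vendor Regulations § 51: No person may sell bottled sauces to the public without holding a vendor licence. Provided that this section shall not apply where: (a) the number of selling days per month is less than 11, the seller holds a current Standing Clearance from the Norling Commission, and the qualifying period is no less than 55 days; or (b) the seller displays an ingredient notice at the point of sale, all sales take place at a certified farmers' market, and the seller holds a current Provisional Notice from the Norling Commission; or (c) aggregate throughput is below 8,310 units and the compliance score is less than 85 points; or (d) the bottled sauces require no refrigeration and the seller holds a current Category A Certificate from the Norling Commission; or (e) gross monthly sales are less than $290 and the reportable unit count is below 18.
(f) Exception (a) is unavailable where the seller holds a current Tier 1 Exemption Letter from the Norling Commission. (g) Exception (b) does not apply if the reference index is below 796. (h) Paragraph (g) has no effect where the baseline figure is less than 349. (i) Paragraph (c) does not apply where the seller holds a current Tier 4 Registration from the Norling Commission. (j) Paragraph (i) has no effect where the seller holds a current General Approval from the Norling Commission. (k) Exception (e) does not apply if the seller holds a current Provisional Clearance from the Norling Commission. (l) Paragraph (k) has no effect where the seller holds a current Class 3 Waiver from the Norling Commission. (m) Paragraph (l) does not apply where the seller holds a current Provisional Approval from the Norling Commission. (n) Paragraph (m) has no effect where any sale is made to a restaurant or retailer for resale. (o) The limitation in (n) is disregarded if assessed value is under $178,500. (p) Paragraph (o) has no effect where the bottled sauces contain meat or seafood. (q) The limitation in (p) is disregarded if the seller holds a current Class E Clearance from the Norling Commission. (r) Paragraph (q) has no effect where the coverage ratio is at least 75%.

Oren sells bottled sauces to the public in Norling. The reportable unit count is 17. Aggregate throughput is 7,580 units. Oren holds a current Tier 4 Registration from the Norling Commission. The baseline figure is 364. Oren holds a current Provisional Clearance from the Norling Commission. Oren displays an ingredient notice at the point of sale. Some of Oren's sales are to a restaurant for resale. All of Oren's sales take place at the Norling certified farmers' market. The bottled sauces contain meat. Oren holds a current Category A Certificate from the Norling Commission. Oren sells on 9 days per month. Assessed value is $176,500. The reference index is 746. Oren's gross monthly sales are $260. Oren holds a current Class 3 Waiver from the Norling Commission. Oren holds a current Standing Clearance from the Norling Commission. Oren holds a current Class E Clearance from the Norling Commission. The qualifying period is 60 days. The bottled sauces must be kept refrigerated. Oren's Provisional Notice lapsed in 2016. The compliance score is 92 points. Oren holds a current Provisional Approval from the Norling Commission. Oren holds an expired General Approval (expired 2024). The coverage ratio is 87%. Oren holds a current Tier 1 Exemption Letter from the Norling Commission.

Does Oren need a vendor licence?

No — exception (e) applies; Oren is not required to hold a vendor licence.

All of (a)'s requirements are met (the number of selling days per month is 9, less than the 11 limit; a current Standing Clearance is held; the qualifying period is 60 days, meeting the 55 days threshold). Turning to paragraph (f): (f) operates — a current Tier 1 Exemption Letter is held. (a) is therefore removed.
Exception (b) requires that the seller holds a current Provisional Notice from the Norling Commission; but there is no Provisional Notice in force, so (b) is unavailable.
Exception (c) requires that the compliance score is less than 85 points; but the compliance score is 92 points, not less than 85 points, so (c) is unavailable.
Exception (d) does not apply: the bottled sauces require refrigeration.
Exception (e) is satisfied on its face — gross monthly sales are $260, less than the $290 limit; the reportable unit count is 17, below the 18 limit. Considering the limiting provisions: (k) would limit (e) — a current Provisional Clearance is held — but (l) sets (k) aside: (l) operates — a current Class 3 Waiver is held. (m) would limit (l) — a current Provisional Approval is held — but (n) sets (m) aside: (n) operates against (m): some sales are to a restaurant for resale. (o) would limit (n) — assessed value is $176,500, under the $178,500 limit — but (p) sets (o) aside: (p) operates against (o): the bottled sauces contain meat. (q) would limit (p) — a current Class E Clearance is held — but (r) sets (q) aside: (r) applies — the coverage ratio is 87%, meeting the 75% threshold. So (e) applies.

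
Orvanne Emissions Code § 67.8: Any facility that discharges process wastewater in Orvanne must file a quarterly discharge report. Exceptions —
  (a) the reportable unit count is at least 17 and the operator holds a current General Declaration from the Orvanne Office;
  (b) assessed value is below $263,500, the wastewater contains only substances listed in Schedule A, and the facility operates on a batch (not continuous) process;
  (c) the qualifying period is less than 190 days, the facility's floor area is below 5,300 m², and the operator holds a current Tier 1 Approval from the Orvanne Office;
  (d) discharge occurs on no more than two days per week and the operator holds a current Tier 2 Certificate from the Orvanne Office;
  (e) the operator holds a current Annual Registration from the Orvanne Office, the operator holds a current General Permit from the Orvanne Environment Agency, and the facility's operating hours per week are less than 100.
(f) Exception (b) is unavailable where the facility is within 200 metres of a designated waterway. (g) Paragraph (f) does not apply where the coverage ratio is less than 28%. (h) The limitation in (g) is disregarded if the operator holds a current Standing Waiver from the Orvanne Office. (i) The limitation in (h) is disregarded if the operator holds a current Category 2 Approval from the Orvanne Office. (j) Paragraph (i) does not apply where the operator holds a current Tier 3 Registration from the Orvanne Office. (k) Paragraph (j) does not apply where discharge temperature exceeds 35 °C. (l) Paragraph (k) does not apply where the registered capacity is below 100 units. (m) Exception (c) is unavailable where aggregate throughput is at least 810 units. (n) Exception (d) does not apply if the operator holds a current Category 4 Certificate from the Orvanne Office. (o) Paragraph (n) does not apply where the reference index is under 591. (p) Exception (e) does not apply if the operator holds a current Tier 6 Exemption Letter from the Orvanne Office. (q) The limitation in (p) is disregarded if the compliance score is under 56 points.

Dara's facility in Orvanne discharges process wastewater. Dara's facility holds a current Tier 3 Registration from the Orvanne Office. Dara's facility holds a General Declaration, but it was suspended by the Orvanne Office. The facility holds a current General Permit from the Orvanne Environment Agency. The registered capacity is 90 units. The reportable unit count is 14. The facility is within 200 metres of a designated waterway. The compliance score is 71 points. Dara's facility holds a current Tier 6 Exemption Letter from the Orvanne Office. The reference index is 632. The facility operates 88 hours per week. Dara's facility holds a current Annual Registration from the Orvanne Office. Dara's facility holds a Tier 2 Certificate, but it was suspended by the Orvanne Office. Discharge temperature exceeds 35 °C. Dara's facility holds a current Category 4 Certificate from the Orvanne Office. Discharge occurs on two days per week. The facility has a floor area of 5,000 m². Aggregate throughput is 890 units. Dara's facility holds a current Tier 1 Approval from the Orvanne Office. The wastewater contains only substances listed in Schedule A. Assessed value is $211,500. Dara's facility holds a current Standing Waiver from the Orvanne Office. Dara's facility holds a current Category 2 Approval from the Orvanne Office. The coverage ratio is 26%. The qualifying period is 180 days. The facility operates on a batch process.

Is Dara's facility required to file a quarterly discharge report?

Exception (a) fails — the reportable unit count is 14, short of 17.
Exception (b): assessed value is $211,500, below the $263,500 limit; the wastewater is Schedule-A-only; the facility operates on a batch process — every condition holds. However, paragraphs (f)–(l) must be considered: (f) is triggered — the facility is within 200 m of a designated waterway. (g) is triggered (the coverage ratio is 26%, less than the 28% limit), but is overridden by (h): (h) is engaged — a current Standing Waiver is held. (i) would limit (h) — a current Category 2 Approval is held — but (j) sets (i) aside: (j) operates — a current Tier 3 Registration is held. (k) is triggered (discharge temperature exceeds 35 °C), but is overridden by (l): (l) operates — the registered capacity is 90 units, below the 100 units limit. (b) is therefore removed.
Exception (c)'s conditions are all satisfied: the qualifying period is 180 days, less than the 190 days limit; the facility's floor area is 5,000 m², below the 5,300 m² limit; a current Tier 1 Approval is held. However, paragraph (m) must be considered: (m) operates — aggregate throughput is 890 units, meeting the 810 units threshold. So (c) is unavailable.
Exception (d) does not apply: no current Tier 2 Certificate is held.
All of (e)'s requirements are met (a current Annual Registration is held; a current General Permit is held; the facility's operating hours per week are 88, less than the 100 limit). Turning to paragraphs (p)–(q): (p) operates against (e): a current Tier 6 Exemption Letter is held. (q), which would lift (p), does not operate here — the compliance score is 71 points, not under 56 points. Exception (e) does not apply.
Every exception is unavailable, so the rule governs.

Yes — Dara's facility must file a quarterly discharge report.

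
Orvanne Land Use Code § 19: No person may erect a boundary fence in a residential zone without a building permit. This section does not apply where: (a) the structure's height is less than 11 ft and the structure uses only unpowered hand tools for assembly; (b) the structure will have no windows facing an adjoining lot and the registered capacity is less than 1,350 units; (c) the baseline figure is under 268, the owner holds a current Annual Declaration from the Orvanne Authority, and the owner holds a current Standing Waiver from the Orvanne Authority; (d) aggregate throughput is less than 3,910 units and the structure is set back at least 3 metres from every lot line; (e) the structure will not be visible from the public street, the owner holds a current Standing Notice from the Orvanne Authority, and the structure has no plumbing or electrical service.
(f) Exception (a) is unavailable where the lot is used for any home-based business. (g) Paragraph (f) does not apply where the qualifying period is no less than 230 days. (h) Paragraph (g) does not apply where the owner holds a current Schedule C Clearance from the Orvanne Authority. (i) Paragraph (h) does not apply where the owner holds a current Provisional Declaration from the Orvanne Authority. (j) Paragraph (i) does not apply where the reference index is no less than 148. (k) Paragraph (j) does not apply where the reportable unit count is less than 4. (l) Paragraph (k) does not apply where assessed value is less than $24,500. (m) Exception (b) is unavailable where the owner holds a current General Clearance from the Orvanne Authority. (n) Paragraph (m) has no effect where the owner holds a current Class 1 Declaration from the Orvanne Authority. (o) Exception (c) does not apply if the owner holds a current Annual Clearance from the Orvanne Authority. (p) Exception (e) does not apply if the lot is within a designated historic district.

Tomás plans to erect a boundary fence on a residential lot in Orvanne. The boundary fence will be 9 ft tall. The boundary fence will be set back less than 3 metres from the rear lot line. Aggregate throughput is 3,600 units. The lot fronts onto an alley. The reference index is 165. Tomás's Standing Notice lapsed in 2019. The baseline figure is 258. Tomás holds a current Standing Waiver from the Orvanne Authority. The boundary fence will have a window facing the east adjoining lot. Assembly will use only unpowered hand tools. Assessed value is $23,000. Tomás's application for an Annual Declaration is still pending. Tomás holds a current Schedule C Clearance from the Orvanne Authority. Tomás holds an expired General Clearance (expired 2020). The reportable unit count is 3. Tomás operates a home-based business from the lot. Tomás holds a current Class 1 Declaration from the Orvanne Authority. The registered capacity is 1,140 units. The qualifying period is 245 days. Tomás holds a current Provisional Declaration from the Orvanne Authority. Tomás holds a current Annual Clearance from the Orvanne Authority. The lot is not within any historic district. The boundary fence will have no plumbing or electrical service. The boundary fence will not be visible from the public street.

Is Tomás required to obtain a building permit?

Yes — Tomás must obtain a building permit.

Exception (a): the structure's height is 9 ft, less than the 11 ft limit; assembly uses only hand tools — every condition holds. But applying paragraphs (f)–(l): (f) operates against (a): a home-based business operates on the lot. (g) operates (the qualifying period is 245 days, meeting the 230 days threshold), but is set aside by (h): (h) applies — a current Schedule C Clearance is held. (i) applies (a current Provisional Declaration is held), but is set aside by (j): (j) applies — the reference index is 165, meeting the 148 threshold. (k) operates (the reportable unit count is 3, less than the 4 limit), but is displaced by (l): (l) operates against (k): assessed value is $23,000, less than the $24,500 limit. (a) is therefore removed.
Exception (b) does not apply: a window faces an adjoining lot.
Exception (c) does not apply: the Annual Declaration is not current.
Exception (d) fails — the rear setback is under 3 m.
Exception (e) fails — no current Standing Notice is held.
No exception displaces § 19.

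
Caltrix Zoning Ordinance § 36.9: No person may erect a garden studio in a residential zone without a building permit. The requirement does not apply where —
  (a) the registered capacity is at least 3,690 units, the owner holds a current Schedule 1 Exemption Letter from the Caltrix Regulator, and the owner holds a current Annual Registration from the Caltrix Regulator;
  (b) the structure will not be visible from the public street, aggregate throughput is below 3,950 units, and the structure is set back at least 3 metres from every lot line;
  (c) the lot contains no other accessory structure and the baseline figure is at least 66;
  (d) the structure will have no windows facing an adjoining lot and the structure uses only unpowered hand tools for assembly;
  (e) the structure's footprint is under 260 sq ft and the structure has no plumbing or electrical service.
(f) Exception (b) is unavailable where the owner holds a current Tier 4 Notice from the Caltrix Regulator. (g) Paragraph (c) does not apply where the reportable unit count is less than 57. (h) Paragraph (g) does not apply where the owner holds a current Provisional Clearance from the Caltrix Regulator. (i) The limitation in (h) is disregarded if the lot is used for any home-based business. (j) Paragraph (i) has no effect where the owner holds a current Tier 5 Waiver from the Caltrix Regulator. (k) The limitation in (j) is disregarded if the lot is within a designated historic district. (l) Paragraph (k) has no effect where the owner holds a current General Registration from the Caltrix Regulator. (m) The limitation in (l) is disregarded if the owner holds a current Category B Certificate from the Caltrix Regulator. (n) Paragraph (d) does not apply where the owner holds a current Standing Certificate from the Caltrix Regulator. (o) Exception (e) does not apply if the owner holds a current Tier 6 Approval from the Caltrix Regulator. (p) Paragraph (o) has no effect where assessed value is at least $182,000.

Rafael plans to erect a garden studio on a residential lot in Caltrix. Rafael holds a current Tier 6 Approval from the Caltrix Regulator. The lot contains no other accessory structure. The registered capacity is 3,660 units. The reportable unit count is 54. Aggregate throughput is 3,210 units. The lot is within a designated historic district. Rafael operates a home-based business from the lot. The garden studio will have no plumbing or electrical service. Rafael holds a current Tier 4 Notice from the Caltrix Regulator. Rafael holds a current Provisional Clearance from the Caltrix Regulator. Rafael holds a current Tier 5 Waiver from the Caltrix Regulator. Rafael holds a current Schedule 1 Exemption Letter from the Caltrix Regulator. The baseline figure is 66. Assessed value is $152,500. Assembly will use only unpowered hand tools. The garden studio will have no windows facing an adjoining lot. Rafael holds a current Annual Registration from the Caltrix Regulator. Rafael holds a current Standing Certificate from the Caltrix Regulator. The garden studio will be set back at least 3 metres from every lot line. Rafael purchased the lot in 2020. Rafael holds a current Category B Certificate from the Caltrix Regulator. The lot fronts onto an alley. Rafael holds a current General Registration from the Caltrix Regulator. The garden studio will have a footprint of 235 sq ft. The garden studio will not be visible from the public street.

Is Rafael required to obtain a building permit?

Exception (a) does not apply: the registered capacity is 3,660 units, short of 3,690 units.
Exception (b): the structure will not be visible from the street; aggregate throughput is 3,210 units, below the 3,950 units limit; the setback is at least 3 m on every side — every condition holds. But applying paragraph (f): (f) operates — a current Tier 4 Notice is held. (b) is therefore removed.
Exception (c): the lot has no other accessory structure; the baseline figure is 66, meeting the 66 threshold — every condition holds. But applying paragraphs (g)–(m): (g) operates against (c): the reportable unit count is 54, less than the 57 limit. (h) would limit (g) — a current Provisional Clearance is held — but (i) sets (h) aside: (i) operates against (h): a home-based business operates on the lot. (j) would limit (i) — a current Tier 5 Waiver is held — but (k) sets (j) aside: (k) operates against (j): the lot is in a historic district. (l) would limit (k) — a current General Registration is held — but (m) sets (l) aside: (m) operates against (l): a current Category B Certificate is held. (c) is therefore removed.
Exception (d): no windows face an adjoining lot; assembly uses only hand tools — every condition holds. Turning to paragraph (n): (n) operates against (d): a current Standing Certificate is held. (d) is therefore removed.
All of (e)'s requirements are met (the structure's footprint is 235 sq ft, under the 260 sq ft limit; there is no plumbing or electrical service). However, paragraphs (o)–(p) must be considered: (o) operates against (e): a current Tier 6 Approval is held. (p) does not operate here (assessed value is $152,500, short of $182,000), so (o) stands. So (e) is unavailable.
No exception applies. The general rule governs.

Yes — Rafael must obtain a building permit.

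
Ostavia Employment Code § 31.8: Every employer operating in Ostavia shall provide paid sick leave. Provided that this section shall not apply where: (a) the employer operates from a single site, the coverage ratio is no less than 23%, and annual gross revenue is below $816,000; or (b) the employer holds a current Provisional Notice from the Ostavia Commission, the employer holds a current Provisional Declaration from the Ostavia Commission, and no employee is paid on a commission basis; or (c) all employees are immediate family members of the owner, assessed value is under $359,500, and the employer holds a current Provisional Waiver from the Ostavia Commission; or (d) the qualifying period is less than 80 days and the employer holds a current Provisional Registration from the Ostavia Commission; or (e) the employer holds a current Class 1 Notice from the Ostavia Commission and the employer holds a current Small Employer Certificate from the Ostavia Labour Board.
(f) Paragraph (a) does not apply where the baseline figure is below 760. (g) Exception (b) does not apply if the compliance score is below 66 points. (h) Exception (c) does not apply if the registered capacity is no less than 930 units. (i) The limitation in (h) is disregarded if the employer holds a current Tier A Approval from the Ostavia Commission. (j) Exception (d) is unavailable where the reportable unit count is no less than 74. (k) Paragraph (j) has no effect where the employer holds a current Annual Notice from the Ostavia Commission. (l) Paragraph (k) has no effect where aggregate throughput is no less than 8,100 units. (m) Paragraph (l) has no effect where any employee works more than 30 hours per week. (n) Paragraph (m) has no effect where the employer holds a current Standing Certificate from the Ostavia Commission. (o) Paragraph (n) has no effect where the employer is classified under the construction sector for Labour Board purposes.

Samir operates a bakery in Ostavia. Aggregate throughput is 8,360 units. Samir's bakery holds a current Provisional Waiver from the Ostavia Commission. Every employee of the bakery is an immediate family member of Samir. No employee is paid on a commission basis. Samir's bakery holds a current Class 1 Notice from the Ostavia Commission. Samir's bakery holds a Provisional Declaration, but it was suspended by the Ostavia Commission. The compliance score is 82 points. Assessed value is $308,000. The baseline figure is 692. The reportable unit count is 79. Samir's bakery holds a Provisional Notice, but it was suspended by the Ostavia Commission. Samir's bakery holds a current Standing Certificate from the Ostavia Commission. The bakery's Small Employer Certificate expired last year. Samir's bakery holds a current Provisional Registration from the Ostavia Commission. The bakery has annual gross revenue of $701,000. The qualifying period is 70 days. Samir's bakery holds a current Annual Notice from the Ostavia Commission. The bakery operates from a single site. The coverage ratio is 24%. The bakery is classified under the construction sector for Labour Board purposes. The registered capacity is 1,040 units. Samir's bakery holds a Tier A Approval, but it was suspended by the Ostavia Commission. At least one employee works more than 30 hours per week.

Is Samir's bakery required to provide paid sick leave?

No — exception (d) applies; Samir's bakery is not required to provide paid sick leave.

Exception (a): the employer operates from a single site; the coverage ratio is 24%, meeting the 23% threshold; annual gross revenue is $701,000, below the $816,000 limit — every condition holds. But applying paragraph (f): (f) operates against (a): the baseline figure is 692, below the 760 limit. (a) is therefore removed.
Exception (b) fails — no current Provisional Notice is held.
Exception (c) is satisfied on its face — every employee is an immediate family member; assessed value is $308,000, under the $359,500 limit; a current Provisional Waiver is held. Turning to paragraphs (h)–(i): (h) applies — the registered capacity is 1,040 units, meeting the 930 units threshold. (i) is not triggered (the Tier A Approval is not current), so (h) stands. (c) is therefore removed.
Exception (d): the qualifying period is 70 days, less than the 80 days limit; a current Provisional Registration is held — every condition holds. Under paragraphs (j)–(o): (j) is triggered (the reportable unit count is 79, meeting the 74 threshold), but is displaced by (k): (k) operates against (j): a current Annual Notice is held. (l) would limit (k) — aggregate throughput is 8,360 units, meeting the 8,100 units threshold — but (m) sets (l) aside: (m) applies — at least one employee exceeds 30 hours/week. (n) would limit (m) — a current Standing Certificate is held — but (o) sets (n) aside: (o) operates against (n): the bakery is classified under the construction sector. (d) remains available.
Exception (e) fails — the Small Employer Certificate has expired.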